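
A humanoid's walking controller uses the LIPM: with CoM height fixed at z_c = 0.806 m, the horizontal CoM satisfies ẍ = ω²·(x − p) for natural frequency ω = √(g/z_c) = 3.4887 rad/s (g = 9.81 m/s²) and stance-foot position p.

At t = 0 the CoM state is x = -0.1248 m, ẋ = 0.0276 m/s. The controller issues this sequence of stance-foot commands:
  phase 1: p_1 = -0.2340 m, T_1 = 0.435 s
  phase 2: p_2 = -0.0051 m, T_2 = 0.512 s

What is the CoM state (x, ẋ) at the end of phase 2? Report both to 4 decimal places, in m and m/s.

phase 1: p=-0.2340, T=0.435, ωT=1.517585, cosh=2.390218, sinh=2.170977; start (x,ẋ)=(-0.124800, 0.027600) → end (x,ẋ)=(0.044187, 0.893038)
phase 2: p=-0.0051, T=0.512, ωT=1.786214, cosh=3.067208, sinh=2.899614; start (x,ẋ)=(0.044187, 0.893038) → end (x,ẋ)=(0.888317, 3.237715)

x = 0.8883, ẋ = 3.2377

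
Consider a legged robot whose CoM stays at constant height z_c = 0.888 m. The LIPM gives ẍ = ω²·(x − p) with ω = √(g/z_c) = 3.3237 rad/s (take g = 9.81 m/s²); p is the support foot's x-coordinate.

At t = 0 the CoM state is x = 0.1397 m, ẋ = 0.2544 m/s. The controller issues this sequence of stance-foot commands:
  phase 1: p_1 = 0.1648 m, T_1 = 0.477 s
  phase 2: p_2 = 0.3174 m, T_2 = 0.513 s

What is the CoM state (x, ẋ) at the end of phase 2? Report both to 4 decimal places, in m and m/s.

x = 0.5726, ẋ = 0.9530

phase 1: p=0.1648, T=0.477, ωT=1.585405, cosh=2.543066, sinh=2.338201; start (x,ẋ)=(0.139700, 0.254400) → end (x,ẋ)=(0.279938, 0.451892)
phase 2: p=0.3174, T=0.513, ωT=1.705058, cosh=2.841734, sinh=2.659972; start (x,ẋ)=(0.279938, 0.451892) → end (x,ẋ)=(0.572593, 0.952955)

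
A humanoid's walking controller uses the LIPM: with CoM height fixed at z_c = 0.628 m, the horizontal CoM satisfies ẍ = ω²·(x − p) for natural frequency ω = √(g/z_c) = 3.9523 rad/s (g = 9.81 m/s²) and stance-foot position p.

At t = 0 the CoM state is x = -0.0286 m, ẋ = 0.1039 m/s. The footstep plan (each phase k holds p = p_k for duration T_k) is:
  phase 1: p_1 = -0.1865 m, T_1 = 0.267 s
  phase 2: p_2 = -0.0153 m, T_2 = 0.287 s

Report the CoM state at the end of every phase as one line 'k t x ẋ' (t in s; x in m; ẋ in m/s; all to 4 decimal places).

1 0.2670 0.1010 0.9551
2 0.5540 0.5209 2.2788

phase 1: p=-0.1865, T=0.267, ωT=1.055264, cosh=1.610417, sinh=1.262317; start (x,ẋ)=(-0.028600, 0.103900) → end (x,ẋ)=(0.100969, 0.955094)
phase 2: p=-0.0153, T=0.287, ωT=1.134310, cosh=1.715336, sinh=1.393692; start (x,ẋ)=(0.100969, 0.955094) → end (x,ẋ)=(0.520934, 2.278752)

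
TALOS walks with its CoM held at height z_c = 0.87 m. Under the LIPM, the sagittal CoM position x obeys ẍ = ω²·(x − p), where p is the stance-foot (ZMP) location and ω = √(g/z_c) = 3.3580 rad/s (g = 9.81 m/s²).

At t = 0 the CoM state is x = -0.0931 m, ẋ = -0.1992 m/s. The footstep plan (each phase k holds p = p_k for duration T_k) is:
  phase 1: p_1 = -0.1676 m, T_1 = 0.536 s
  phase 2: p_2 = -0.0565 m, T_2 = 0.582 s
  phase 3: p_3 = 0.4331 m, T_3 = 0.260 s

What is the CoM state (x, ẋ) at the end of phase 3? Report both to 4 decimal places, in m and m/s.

x = -0.4209, ẋ = -2.1632

phase 1: p=-0.1676, T=0.536, ωT=1.799888, cosh=3.107144, sinh=2.941826; start (x,ẋ)=(-0.093100, -0.199200) → end (x,ẋ)=(-0.110630, 0.117017)
phase 2: p=-0.0565, T=0.582, ωT=1.954356, cosh=3.600513, sinh=3.458858; start (x,ẋ)=(-0.110630, 0.117017) → end (x,ẋ)=(-0.130864, -0.207391)
phase 3: p=0.4331, T=0.260, ωT=0.873080, cosh=1.405969, sinh=0.988305; start (x,ẋ)=(-0.130864, -0.207391) → end (x,ẋ)=(-0.420854, -2.163230)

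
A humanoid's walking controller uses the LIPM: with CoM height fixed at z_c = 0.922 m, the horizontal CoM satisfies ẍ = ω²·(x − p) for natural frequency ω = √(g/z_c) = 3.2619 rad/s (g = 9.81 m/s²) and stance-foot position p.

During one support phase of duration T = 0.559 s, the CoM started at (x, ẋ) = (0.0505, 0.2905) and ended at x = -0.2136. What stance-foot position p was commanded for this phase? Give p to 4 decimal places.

p = 0.2952

ωT = 3.2619·0.559 = 1.823402; cosh(ωT) = 3.177183, sinh(ωT) = 3.015708
x(T) = p + (x₀−p)·cosh(ωT) + (ẋ₀/ω)·sinh(ωT) ⇒ p·(1 − cosh) = x(T) − x₀·cosh − (ẋ₀/ω)·sinh
numerator   = -0.2136 − (0.0505)·3.177183 − (0.2905/3.2619)·3.015708 = -0.642622
denominator = 1 − 3.177183 = -2.177183
p = -0.642622 / -2.177183 = 0.2952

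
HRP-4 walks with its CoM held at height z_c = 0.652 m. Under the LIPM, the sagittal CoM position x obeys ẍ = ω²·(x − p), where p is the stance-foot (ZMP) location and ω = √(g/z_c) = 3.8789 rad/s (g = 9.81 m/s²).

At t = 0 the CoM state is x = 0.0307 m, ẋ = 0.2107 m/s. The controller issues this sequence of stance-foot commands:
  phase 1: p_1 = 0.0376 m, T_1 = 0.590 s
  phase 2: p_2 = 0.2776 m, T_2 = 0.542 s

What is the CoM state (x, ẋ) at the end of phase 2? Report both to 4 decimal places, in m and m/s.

x = 1.1940, ẋ = 3.6714

phase 1: p=0.0376, T=0.590, ωT=2.288551, cosh=4.981026, sinh=4.879613; start (x,ẋ)=(0.030700, 0.210700) → end (x,ẋ)=(0.268289, 0.918902)
phase 2: p=0.2776, T=0.542, ωT=2.102364, cosh=4.153832, sinh=4.031664; start (x,ẋ)=(0.268289, 0.918902) → end (x,ẋ)=(1.194016, 3.671359)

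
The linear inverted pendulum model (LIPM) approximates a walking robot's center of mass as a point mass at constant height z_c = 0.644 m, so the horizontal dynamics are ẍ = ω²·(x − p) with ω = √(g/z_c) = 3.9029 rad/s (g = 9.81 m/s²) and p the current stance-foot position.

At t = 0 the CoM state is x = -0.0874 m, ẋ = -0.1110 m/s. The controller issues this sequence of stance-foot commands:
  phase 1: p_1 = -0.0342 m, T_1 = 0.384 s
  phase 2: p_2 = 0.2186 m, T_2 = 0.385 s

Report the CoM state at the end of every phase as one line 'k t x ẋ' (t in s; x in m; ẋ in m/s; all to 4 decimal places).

1 0.3840 -0.2197 -0.7023
2 0.7690 -1.1991 -5.3088

phase 1: p=-0.0342, T=0.384, ωT=1.498714, cosh=2.349672, sinh=2.126255; start (x,ẋ)=(-0.087400, -0.111000) → end (x,ẋ)=(-0.219674, -0.702297)
phase 2: p=0.2186, T=0.385, ωT=1.502617, cosh=2.357989, sinh=2.135442; start (x,ẋ)=(-0.219674, -0.702297) → end (x,ẋ)=(-1.199102, -5.308767)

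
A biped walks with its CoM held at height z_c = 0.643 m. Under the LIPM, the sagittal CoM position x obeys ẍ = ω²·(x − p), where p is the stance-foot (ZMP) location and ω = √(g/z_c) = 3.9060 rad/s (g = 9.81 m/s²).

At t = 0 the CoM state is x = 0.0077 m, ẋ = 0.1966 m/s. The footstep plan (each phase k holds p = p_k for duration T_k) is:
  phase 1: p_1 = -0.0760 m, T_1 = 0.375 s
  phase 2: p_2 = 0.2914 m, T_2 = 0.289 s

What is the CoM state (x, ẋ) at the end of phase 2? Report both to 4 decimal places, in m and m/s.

phase 1: p=-0.0760, T=0.375, ωT=1.464750, cosh=2.278799, sinh=2.047663; start (x,ẋ)=(0.007700, 0.196600) → end (x,ẋ)=(0.217800, 1.117459)
phase 2: p=0.2914, T=0.289, ωT=1.128834, cosh=1.707730, sinh=1.384319; start (x,ẋ)=(0.217800, 1.117459) → end (x,ẋ)=(0.561748, 1.510351)

x = 0.5617, ẋ = 1.5104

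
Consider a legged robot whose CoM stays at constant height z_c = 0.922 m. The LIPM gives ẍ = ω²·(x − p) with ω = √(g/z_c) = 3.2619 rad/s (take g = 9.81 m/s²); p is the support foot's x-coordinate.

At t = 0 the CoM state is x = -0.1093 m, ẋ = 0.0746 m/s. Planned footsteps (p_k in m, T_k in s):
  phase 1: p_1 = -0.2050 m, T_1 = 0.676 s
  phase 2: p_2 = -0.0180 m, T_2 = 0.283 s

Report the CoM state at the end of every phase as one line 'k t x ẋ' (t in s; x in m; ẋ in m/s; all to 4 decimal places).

phase 1: p=-0.2050, T=0.676, ωT=2.205044, cosh=4.590450, sinh=4.480204; start (x,ẋ)=(-0.109300, 0.074600) → end (x,ẋ)=(0.336769, 1.741005)
phase 2: p=-0.0180, T=0.283, ωT=0.923118, cosh=1.457202, sinh=1.059924; start (x,ẋ)=(0.336769, 1.741005) → end (x,ẋ)=(1.064693, 3.763562)

1 0.6760 0.3368 1.7410
2 0.9590 1.0647 3.7636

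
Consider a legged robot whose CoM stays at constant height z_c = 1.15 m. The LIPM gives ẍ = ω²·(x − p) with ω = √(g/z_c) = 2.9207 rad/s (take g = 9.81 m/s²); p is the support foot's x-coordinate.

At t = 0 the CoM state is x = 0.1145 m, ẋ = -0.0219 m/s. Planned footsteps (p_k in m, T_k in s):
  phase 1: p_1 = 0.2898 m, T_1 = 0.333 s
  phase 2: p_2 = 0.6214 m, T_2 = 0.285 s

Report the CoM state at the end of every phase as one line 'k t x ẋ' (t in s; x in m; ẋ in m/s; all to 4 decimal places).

1 0.3330 0.0163 -0.6134
2 0.6180 -0.4014 -2.4853

phase 1: p=0.2898, T=0.333, ωT=0.972593, cosh=1.511448, sinh=1.133346; start (x,ẋ)=(0.114500, -0.021900) → end (x,ẋ)=(0.016345, -0.613373)
phase 2: p=0.6214, T=0.285, ωT=0.832399, cosh=1.366916, sinh=0.931912; start (x,ẋ)=(0.016345, -0.613373) → end (x,ẋ)=(-0.401369, -2.485288)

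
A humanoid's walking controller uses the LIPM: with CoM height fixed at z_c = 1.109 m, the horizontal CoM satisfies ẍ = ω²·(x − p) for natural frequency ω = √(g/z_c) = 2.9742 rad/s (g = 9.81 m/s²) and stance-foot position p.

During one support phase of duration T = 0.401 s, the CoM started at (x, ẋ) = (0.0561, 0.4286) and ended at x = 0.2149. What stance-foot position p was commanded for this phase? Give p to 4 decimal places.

p = 0.1271

ωT = 2.9742·0.401 = 1.192654; cosh(ωT) = 1.799616, sinh(ωT) = 1.496201
x(T) = p + (x₀−p)·cosh(ωT) + (ẋ₀/ω)·sinh(ωT) ⇒ p·(1 − cosh) = x(T) − x₀·cosh − (ẋ₀/ω)·sinh
numerator   = 0.2149 − (0.0561)·1.799616 − (0.4286/2.9742)·1.496201 = -0.101670
denominator = 1 − 1.799616 = -0.799616
p = -0.101670 / -0.799616 = 0.1271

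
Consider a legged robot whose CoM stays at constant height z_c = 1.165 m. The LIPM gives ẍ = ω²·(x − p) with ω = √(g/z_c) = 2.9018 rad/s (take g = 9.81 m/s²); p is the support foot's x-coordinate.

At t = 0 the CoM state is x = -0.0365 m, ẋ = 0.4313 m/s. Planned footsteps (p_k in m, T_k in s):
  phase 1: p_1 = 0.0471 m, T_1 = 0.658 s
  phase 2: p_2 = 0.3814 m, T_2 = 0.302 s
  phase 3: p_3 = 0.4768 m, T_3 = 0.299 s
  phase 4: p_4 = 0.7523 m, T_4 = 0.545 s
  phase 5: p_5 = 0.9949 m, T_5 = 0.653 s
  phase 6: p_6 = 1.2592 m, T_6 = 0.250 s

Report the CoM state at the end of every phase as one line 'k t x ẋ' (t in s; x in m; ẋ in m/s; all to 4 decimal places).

1 0.6580 0.2493 0.6867
2 0.9600 0.4303 0.5872
3 1.2590 0.6101 0.6901
4 1.8040 0.9457 0.7880
5 2.4570 1.7102 2.2156
6 2.7070 2.4380 3.8596

phase 1: p=0.0471, T=0.658, ωT=1.909384, cosh=3.448552, sinh=3.300381; start (x,ẋ)=(-0.036500, 0.431300) → end (x,ẋ)=(0.249343, 0.686720)
phase 2: p=0.3814, T=0.302, ωT=0.876344, cosh=1.409201, sinh=0.992899; start (x,ẋ)=(0.249343, 0.686720) → end (x,ẋ)=(0.430277, 0.587244)
phase 3: p=0.4768, T=0.299, ωT=0.867638, cosh=1.400611, sinh=0.980669; start (x,ẋ)=(0.430277, 0.587244) → end (x,ẋ)=(0.610100, 0.690111)
phase 4: p=0.7523, T=0.545, ωT=1.581481, cosh=2.533911, sinh=2.328241; start (x,ẋ)=(0.610100, 0.690111) → end (x,ẋ)=(0.945684, 0.787964)
phase 5: p=0.9949, T=0.653, ωT=1.894875, cosh=3.401028, sinh=3.250691; start (x,ẋ)=(0.945684, 0.787964) → end (x,ẋ)=(1.710219, 2.215642)
phase 6: p=1.2592, T=0.250, ωT=0.725450, cosh=1.274884, sinh=0.790777; start (x,ẋ)=(1.710219, 2.215642) → end (x,ẋ)=(2.437986, 3.859627)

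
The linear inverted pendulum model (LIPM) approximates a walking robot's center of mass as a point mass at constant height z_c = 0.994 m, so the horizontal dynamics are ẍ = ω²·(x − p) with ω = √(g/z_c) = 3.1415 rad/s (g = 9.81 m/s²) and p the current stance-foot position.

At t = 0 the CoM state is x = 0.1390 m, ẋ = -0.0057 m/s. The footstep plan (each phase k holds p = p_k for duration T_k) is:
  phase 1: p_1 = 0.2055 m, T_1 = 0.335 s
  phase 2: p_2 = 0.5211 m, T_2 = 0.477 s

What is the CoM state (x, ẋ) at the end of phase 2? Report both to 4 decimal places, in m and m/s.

phase 1: p=0.2055, T=0.335, ωT=1.052403, cosh=1.606811, sinh=1.257713; start (x,ẋ)=(0.139000, -0.005700) → end (x,ẋ)=(0.096365, -0.271907)
phase 2: p=0.5211, T=0.477, ωT=1.498495, cosh=2.349209, sinh=2.125743; start (x,ẋ)=(0.096365, -0.271907) → end (x,ẋ)=(-0.660681, -3.475156)

x = -0.6607, ẋ = -3.4752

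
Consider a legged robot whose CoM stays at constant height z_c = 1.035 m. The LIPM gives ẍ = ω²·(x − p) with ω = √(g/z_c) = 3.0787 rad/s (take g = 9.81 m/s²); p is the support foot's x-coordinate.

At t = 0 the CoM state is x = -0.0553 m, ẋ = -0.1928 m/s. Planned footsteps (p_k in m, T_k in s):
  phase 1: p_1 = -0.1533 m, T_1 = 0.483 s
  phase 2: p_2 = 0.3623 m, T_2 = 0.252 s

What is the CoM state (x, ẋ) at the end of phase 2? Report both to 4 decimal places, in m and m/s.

x = -0.1381, ẋ = -0.8612

phase 1: p=-0.1533, T=0.483, ωT=1.487012, cosh=2.324952, sinh=2.098905; start (x,ẋ)=(-0.055300, -0.192800) → end (x,ẋ)=(-0.056896, 0.185015)
phase 2: p=0.3623, T=0.252, ωT=0.775832, cosh=1.316360, sinh=0.856040; start (x,ẋ)=(-0.056896, 0.185015) → end (x,ẋ)=(-0.138069, -0.861240)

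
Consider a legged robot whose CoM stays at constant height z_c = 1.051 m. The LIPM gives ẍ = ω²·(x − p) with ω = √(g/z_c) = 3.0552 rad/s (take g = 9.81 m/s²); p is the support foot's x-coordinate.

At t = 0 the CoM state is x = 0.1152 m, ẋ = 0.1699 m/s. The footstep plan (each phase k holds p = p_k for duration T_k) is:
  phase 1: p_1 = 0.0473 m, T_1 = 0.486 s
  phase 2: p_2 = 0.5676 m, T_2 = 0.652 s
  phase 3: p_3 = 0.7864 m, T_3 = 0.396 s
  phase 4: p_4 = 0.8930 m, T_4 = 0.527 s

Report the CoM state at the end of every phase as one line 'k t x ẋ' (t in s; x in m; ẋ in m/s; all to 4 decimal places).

1 0.4860 0.3213 0.8286
2 1.1380 0.6236 0.3867
3 1.5340 0.6824 -0.0540
4 2.0610 0.3026 -1.6859

phase 1: p=0.0473, T=0.486, ωT=1.484827, cosh=2.320372, sinh=2.093831; start (x,ẋ)=(0.115200, 0.169900) → end (x,ẋ)=(0.321291, 0.828592)
phase 2: p=0.5676, T=0.652, ωT=1.991990, cosh=3.733266, sinh=3.596843; start (x,ẋ)=(0.321291, 0.828592) → end (x,ẋ)=(0.623554, 0.386652)
phase 3: p=0.7864, T=0.396, ωT=1.209859, cosh=1.825626, sinh=1.527387; start (x,ẋ)=(0.623554, 0.386652) → end (x,ẋ)=(0.682404, -0.054033)
phase 4: p=0.8930, T=0.527, ωT=1.610090, cosh=2.601567, sinh=2.401697; start (x,ẋ)=(0.682404, -0.054033) → end (x,ẋ)=(0.302644, -1.685855)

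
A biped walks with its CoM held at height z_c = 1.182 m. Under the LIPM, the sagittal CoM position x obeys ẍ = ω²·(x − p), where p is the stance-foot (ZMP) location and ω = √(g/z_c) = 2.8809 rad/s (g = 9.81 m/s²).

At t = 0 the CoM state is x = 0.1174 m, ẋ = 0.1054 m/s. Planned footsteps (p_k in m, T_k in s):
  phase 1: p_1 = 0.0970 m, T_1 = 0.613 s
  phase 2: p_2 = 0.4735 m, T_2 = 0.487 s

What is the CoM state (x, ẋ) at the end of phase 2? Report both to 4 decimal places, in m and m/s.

x = 0.3389, ẋ = -0.1193

phase 1: p=0.0970, T=0.613, ωT=1.765992, cosh=3.009193, sinh=2.838176; start (x,ẋ)=(0.117400, 0.105400) → end (x,ẋ)=(0.262224, 0.483970)
phase 2: p=0.4735, T=0.487, ωT=1.402998, cosh=2.156618, sinh=1.910759; start (x,ẋ)=(0.262224, 0.483970) → end (x,ẋ)=(0.338852, -0.119273)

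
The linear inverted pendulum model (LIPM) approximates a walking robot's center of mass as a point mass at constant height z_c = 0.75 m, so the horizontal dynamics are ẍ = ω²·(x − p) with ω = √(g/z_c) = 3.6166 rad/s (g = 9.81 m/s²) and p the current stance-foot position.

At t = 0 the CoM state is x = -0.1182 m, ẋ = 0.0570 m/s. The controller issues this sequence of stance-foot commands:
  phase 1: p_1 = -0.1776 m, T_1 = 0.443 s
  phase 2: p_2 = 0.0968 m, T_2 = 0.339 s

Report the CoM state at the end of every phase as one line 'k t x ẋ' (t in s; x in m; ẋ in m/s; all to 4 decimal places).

phase 1: p=-0.1776, T=0.443, ωT=1.602154, cosh=2.582587, sinh=2.381125; start (x,ẋ)=(-0.118200, 0.057000) → end (x,ẋ)=(0.013334, 0.658735)
phase 2: p=0.0968, T=0.339, ωT=1.226027, cosh=1.850561, sinh=1.557105; start (x,ẋ)=(0.013334, 0.658735) → end (x,ẋ)=(0.225955, 0.748995)

1 0.4430 0.0133 0.6587
2 0.7820 0.2260 0.7490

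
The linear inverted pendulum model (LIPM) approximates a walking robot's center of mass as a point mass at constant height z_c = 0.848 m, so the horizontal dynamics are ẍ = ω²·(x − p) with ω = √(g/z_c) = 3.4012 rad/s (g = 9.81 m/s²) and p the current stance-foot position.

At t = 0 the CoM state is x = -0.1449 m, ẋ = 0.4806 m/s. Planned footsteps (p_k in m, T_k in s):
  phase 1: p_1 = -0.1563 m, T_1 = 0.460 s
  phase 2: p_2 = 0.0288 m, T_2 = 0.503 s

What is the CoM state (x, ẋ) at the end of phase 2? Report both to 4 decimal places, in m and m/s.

x = 1.5172, ẋ = 5.1928

phase 1: p=-0.1563, T=0.460, ωT=1.564552, cosh=2.494857, sinh=2.285676; start (x,ẋ)=(-0.144900, 0.480600) → end (x,ẋ)=(0.195114, 1.287652)
phase 2: p=0.0288, T=0.503, ωT=1.710804, cosh=2.857063, sinh=2.676343; start (x,ẋ)=(0.195114, 1.287652) → end (x,ẋ)=(1.517201, 5.192827)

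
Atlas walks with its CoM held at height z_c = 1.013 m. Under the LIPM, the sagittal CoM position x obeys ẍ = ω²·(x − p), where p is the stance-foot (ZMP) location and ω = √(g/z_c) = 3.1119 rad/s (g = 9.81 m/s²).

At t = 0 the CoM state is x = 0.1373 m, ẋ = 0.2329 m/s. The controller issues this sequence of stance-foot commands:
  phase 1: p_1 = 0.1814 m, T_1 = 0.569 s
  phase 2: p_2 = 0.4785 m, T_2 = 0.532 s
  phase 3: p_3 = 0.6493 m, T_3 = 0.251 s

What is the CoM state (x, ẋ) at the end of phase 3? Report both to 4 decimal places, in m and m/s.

phase 1: p=0.1814, T=0.569, ωT=1.770671, cosh=3.022507, sinh=2.852288; start (x,ẋ)=(0.137300, 0.232900) → end (x,ẋ)=(0.261578, 0.312509)
phase 2: p=0.4785, T=0.532, ωT=1.655531, cosh=2.713425, sinh=2.522434; start (x,ẋ)=(0.261578, 0.312509) → end (x,ẋ)=(0.143210, -0.854777)
phase 3: p=0.6493, T=0.251, ωT=0.781087, cosh=1.320876, sinh=0.862968; start (x,ẋ)=(0.143210, -0.854777) → end (x,ẋ)=(-0.256223, -2.488145)

x = -0.2562, ẋ = -2.4881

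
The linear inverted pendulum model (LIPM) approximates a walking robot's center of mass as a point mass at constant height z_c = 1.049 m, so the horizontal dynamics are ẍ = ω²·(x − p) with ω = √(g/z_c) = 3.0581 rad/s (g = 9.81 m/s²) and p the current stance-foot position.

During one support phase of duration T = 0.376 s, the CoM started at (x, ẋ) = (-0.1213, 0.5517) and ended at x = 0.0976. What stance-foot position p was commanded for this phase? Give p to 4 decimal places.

ωT = 3.0581·0.376 = 1.149846; cosh(ωT) = 1.737195, sinh(ωT) = 1.420510
x(T) = p + (x₀−p)·cosh(ωT) + (ẋ₀/ω)·sinh(ωT) ⇒ p·(1 − cosh) = x(T) − x₀·cosh − (ẋ₀/ω)·sinh
numerator   = 0.0976 − (-0.1213)·1.737195 − (0.5517/3.0581)·1.420510 = 0.052053
denominator = 1 − 1.737195 = -0.737195
p = 0.052053 / -0.737195 = -0.0706

p = -0.0706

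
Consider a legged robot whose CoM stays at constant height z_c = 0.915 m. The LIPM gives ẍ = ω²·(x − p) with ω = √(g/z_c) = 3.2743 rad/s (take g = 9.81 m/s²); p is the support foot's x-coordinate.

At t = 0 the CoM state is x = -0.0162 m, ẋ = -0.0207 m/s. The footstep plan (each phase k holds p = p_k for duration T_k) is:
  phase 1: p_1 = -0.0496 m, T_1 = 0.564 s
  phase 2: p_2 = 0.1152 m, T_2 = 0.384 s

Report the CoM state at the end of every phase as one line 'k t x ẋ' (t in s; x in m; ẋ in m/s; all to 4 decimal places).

phase 1: p=-0.0496, T=0.564, ωT=1.846705, cosh=3.248328, sinh=3.090572; start (x,ẋ)=(-0.016200, -0.020700) → end (x,ẋ)=(0.039356, 0.270750)
phase 2: p=0.1152, T=0.384, ωT=1.257331, cosh=1.900219, sinh=1.615807; start (x,ẋ)=(0.039356, 0.270750) → end (x,ẋ)=(0.104689, 0.113219)

1 0.5640 0.0394 0.2707
2 0.9480 0.1047 0.1132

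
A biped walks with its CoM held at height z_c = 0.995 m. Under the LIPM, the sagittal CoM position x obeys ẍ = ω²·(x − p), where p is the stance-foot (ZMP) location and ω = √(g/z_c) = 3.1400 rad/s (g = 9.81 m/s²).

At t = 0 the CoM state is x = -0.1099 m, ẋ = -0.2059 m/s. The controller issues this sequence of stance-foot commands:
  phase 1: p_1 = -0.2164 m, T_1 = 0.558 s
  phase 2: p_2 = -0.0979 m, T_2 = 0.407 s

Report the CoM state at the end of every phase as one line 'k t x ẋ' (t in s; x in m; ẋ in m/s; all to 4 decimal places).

phase 1: p=-0.2164, T=0.558, ωT=1.752120, cosh=2.970111, sinh=2.796705; start (x,ẋ)=(-0.109900, -0.205900) → end (x,ẋ)=(-0.083472, 0.323700)
phase 2: p=-0.0979, T=0.407, ωT=1.277980, cosh=1.933991, sinh=1.655391; start (x,ẋ)=(-0.083472, 0.323700) → end (x,ẋ)=(0.100656, 0.701028)

1 0.5580 -0.0835 0.3237
2 0.9650 0.1007 0.7010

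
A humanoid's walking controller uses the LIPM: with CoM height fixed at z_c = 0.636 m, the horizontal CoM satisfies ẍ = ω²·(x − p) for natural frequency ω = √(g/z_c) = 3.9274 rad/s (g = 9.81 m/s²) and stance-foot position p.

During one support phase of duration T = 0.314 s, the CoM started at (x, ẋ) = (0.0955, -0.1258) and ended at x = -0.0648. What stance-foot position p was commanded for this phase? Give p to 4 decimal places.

ωT = 3.9274·0.314 = 1.233204; cosh(ωT) = 1.861783, sinh(ωT) = 1.570425
x(T) = p + (x₀−p)·cosh(ωT) + (ẋ₀/ω)·sinh(ωT) ⇒ p·(1 − cosh) = x(T) − x₀·cosh − (ẋ₀/ω)·sinh
numerator   = -0.0648 − (0.0955)·1.861783 − (-0.1258/3.9274)·1.570425 = -0.192297
denominator = 1 − 1.861783 = -0.861783
p = -0.192297 / -0.861783 = 0.2231

p = 0.2231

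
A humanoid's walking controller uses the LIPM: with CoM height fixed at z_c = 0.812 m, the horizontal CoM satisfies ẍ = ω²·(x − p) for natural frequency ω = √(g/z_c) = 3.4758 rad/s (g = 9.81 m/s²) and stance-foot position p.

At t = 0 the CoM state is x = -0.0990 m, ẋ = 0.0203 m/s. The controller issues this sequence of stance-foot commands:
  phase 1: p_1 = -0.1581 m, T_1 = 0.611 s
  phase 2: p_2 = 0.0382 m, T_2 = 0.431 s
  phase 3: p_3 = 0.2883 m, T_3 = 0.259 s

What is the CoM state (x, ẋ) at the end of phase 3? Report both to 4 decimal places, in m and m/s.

x = 1.8290, ẋ = 5.7687

phase 1: p=-0.1581, T=0.611, ωT=2.123714, cosh=4.240861, sinh=4.121274; start (x,ẋ)=(-0.099000, 0.020300) → end (x,ẋ)=(0.116605, 0.932681)
phase 2: p=0.0382, T=0.431, ωT=1.498070, cosh=2.348304, sinh=2.124743; start (x,ẋ)=(0.116605, 0.932681) → end (x,ẋ)=(0.792462, 2.769251)
phase 3: p=0.2883, T=0.259, ωT=0.900232, cosh=1.433325, sinh=1.026850; start (x,ẋ)=(0.792462, 2.769251) → end (x,ẋ)=(1.829043, 5.768653)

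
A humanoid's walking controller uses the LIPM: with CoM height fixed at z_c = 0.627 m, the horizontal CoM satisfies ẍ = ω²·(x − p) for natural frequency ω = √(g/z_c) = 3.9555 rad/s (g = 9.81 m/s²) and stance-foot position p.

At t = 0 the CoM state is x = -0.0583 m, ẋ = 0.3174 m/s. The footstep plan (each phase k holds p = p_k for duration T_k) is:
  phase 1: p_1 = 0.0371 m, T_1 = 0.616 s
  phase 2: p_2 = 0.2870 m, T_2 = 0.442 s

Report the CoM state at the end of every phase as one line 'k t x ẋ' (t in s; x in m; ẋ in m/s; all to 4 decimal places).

1 0.6160 -0.0572 -0.3124
2 1.0580 -0.9518 -4.7173

phase 1: p=0.0371, T=0.616, ωT=2.436588, cosh=5.760710, sinh=5.673251; start (x,ẋ)=(-0.058300, 0.317400) → end (x,ẋ)=(-0.057235, -0.312379)
phase 2: p=0.2870, T=0.442, ωT=1.748331, cosh=2.959535, sinh=2.785471; start (x,ẋ)=(-0.057235, -0.312379) → end (x,ẋ)=(-0.951753, -4.717250)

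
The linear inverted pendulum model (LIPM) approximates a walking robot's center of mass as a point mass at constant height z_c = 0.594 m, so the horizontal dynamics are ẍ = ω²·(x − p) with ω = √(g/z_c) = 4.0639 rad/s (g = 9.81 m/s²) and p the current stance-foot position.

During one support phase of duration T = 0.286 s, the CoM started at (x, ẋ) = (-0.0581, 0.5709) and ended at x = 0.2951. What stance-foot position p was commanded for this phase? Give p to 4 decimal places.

p = -0.2576

ωT = 4.0639·0.286 = 1.162275; cosh(ωT) = 1.754987, sinh(ωT) = 1.442213
x(T) = p + (x₀−p)·cosh(ωT) + (ẋ₀/ω)·sinh(ωT) ⇒ p·(1 − cosh) = x(T) − x₀·cosh − (ẋ₀/ω)·sinh
numerator   = 0.2951 − (-0.0581)·1.754987 − (0.5709/4.0639)·1.442213 = 0.194461
denominator = 1 − 1.754987 = -0.754987
p = 0.194461 / -0.754987 = -0.2576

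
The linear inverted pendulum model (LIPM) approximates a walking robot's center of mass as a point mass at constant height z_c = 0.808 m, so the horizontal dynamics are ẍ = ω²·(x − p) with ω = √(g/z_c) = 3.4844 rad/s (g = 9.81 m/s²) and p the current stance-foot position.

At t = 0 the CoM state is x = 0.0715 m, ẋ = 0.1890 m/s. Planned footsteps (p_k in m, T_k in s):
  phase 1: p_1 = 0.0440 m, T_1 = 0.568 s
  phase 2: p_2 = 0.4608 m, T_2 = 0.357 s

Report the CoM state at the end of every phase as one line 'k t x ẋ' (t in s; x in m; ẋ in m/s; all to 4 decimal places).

phase 1: p=0.0440, T=0.568, ωT=1.979139, cosh=3.687350, sinh=3.549161; start (x,ẋ)=(0.071500, 0.189000) → end (x,ẋ)=(0.337915, 1.036993)
phase 2: p=0.4608, T=0.357, ωT=1.243931, cosh=1.878736, sinh=1.590487; start (x,ẋ)=(0.337915, 1.036993) → end (x,ẋ)=(0.703277, 1.267221)

1 0.5680 0.3379 1.0370
2 0.9250 0.7033 1.2672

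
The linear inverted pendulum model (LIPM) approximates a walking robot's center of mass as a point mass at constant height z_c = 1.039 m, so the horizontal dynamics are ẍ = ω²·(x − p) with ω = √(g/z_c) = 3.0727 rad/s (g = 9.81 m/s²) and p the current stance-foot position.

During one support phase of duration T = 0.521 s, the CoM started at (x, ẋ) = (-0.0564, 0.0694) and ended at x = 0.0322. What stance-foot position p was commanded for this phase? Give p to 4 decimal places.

p = -0.0785

ωT = 3.0727·0.521 = 1.600877; cosh(ωT) = 2.579548, sinh(ωT) = 2.377829
x(T) = p + (x₀−p)·cosh(ωT) + (ẋ₀/ω)·sinh(ωT) ⇒ p·(1 − cosh) = x(T) − x₀·cosh − (ẋ₀/ω)·sinh
numerator   = 0.0322 − (-0.0564)·2.579548 − (0.0694/3.0727)·2.377829 = 0.123981
denominator = 1 − 2.579548 = -1.579548
p = 0.123981 / -1.579548 = -0.0785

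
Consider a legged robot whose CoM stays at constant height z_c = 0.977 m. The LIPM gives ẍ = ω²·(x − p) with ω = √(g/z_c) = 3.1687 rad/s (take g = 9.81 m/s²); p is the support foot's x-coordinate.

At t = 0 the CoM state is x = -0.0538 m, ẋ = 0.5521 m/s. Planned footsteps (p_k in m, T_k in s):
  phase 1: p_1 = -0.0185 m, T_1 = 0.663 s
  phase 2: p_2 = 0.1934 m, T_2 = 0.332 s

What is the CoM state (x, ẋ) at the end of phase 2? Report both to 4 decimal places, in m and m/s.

x = 1.4743, ẋ = 4.3216

phase 1: p=-0.0185, T=0.663, ωT=2.100848, cosh=4.147726, sinh=4.025373; start (x,ẋ)=(-0.053800, 0.552100) → end (x,ẋ)=(0.536448, 1.839701)
phase 2: p=0.1934, T=0.332, ωT=1.052008, cosh=1.606316, sinh=1.257080; start (x,ẋ)=(0.536448, 1.839701) → end (x,ẋ)=(1.474286, 4.321608)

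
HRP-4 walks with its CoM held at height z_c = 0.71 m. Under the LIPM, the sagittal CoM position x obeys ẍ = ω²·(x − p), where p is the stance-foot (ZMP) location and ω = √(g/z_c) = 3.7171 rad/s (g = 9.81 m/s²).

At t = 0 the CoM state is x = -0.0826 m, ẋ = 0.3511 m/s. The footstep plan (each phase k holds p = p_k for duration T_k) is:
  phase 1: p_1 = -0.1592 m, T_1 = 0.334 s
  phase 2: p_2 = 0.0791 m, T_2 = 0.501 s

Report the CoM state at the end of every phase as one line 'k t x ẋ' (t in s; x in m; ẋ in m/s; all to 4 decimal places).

1 0.3340 0.1342 1.1098
2 0.8350 1.1988 4.3026

phase 1: p=-0.1592, T=0.334, ωT=1.241511, cosh=1.874894, sinh=1.585947; start (x,ẋ)=(-0.082600, 0.351100) → end (x,ẋ)=(0.134218, 1.109842)
phase 2: p=0.0791, T=0.501, ωT=1.862267, cosh=3.296818, sinh=3.141498; start (x,ẋ)=(0.134218, 1.109842) → end (x,ẋ)=(1.198794, 4.302573)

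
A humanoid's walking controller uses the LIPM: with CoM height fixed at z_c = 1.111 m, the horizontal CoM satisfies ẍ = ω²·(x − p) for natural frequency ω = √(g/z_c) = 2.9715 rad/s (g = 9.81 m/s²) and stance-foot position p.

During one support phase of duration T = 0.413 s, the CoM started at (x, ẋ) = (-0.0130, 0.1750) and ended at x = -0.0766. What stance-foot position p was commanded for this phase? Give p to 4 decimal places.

ωT = 2.9715·0.413 = 1.227229; cosh(ωT) = 1.852434, sinh(ωT) = 1.559330
x(T) = p + (x₀−p)·cosh(ωT) + (ẋ₀/ω)·sinh(ωT) ⇒ p·(1 − cosh) = x(T) − x₀·cosh − (ẋ₀/ω)·sinh
numerator   = -0.0766 − (-0.0130)·1.852434 − (0.1750/2.9715)·1.559330 = -0.144352
denominator = 1 − 1.852434 = -0.852434
p = -0.144352 / -0.852434 = 0.1693

p = 0.1693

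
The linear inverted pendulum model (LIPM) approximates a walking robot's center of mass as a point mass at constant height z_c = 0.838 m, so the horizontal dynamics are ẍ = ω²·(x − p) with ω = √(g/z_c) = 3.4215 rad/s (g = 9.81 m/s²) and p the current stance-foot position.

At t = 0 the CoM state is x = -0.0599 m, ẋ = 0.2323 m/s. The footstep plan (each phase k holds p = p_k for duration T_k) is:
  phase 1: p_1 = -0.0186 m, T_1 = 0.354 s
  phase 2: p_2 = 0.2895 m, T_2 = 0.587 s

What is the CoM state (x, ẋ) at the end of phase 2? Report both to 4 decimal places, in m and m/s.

x = -0.5486, ẋ = -2.7111

phase 1: p=-0.0186, T=0.354, ωT=1.211211, cosh=1.827692, sinh=1.529856; start (x,ẋ)=(-0.059900, 0.232300) → end (x,ẋ)=(0.009785, 0.208392)
phase 2: p=0.2895, T=0.587, ωT=2.008420, cosh=3.792869, sinh=3.658669; start (x,ẋ)=(0.009785, 0.208392) → end (x,ẋ)=(-0.548587, -2.711111)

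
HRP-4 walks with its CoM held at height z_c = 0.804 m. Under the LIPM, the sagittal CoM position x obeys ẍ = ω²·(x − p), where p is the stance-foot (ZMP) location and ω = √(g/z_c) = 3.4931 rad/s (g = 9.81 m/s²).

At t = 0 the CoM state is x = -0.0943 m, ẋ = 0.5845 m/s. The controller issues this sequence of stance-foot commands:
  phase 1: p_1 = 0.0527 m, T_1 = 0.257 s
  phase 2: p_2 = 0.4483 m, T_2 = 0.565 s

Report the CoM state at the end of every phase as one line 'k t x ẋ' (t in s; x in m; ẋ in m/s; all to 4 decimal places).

phase 1: p=0.0527, T=0.257, ωT=0.897727, cosh=1.430757, sinh=1.023262; start (x,ẋ)=(-0.094300, 0.584500) → end (x,ẋ)=(0.013601, 0.310847)
phase 2: p=0.4483, T=0.565, ωT=1.973601, cosh=3.667752, sinh=3.528796; start (x,ẋ)=(0.013601, 0.310847) → end (x,ẋ)=(-0.832044, -4.218181)

1 0.2570 0.0136 0.3108
2 0.8220 -0.8320 -4.2182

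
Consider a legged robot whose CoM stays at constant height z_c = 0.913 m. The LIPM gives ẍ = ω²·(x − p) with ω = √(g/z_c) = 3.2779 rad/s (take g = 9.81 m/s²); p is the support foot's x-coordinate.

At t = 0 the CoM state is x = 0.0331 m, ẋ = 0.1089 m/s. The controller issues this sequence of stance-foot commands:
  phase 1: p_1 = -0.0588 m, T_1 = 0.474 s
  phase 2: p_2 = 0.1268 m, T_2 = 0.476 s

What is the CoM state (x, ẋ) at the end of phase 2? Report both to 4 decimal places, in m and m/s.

x = 1.0752, ẋ = 3.2280

phase 1: p=-0.0588, T=0.474, ωT=1.553725, cosh=2.470255, sinh=2.258796; start (x,ẋ)=(0.033100, 0.108900) → end (x,ẋ)=(0.243259, 0.949448)
phase 2: p=0.1268, T=0.476, ωT=1.560280, cosh=2.485116, sinh=2.275039; start (x,ẋ)=(0.243259, 0.949448) → end (x,ẋ)=(1.075183, 3.227967)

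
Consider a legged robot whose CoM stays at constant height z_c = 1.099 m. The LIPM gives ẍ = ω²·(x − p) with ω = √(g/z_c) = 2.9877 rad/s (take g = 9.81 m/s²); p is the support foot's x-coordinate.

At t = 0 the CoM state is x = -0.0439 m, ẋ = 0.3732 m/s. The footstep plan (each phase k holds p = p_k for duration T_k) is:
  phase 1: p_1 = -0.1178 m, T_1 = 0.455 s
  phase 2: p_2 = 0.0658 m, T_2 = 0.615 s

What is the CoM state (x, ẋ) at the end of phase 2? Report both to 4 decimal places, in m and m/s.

phase 1: p=-0.1178, T=0.455, ωT=1.359403, cosh=2.075342, sinh=1.818528; start (x,ẋ)=(-0.043900, 0.373200) → end (x,ẋ)=(0.262724, 1.176032)
phase 2: p=0.0658, T=0.615, ωT=1.837435, cosh=3.219818, sinh=3.060593; start (x,ẋ)=(0.262724, 1.176032) → end (x,ẋ)=(1.904584, 5.587310)

x = 1.9046, ẋ = 5.5873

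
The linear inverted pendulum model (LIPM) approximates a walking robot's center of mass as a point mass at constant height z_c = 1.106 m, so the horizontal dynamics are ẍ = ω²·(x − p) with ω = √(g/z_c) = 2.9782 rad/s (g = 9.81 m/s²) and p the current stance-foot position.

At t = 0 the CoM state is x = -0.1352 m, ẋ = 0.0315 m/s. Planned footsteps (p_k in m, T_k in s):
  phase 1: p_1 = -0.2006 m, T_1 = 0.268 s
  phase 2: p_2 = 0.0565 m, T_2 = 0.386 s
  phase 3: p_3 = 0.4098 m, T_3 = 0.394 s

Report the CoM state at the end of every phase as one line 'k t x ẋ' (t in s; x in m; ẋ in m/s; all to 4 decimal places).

1 0.2680 -0.1039 0.2146
2 0.6540 -0.1197 -0.3056
3 1.0480 -0.6780 -2.8466

phase 1: p=-0.2006, T=0.268, ωT=0.798158, cosh=1.335801, sinh=0.885643; start (x,ẋ)=(-0.135200, 0.031500) → end (x,ẋ)=(-0.103871, 0.214578)
phase 2: p=0.0565, T=0.386, ωT=1.149585, cosh=1.736826, sinh=1.420058; start (x,ẋ)=(-0.103871, 0.214578) → end (x,ẋ)=(-0.119722, -0.305560)
phase 3: p=0.4098, T=0.394, ωT=1.173411, cosh=1.771156, sinh=1.461845; start (x,ẋ)=(-0.119722, -0.305560) → end (x,ẋ)=(-0.678050, -2.846558)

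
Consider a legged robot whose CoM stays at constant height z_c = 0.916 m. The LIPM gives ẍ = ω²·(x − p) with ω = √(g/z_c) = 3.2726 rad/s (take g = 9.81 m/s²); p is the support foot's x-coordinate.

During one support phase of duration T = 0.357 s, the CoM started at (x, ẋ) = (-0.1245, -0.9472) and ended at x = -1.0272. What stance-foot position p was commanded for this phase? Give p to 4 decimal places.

ωT = 3.2726·0.357 = 1.168318; cosh(ωT) = 1.763734, sinh(ωT) = 1.452845
x(T) = p + (x₀−p)·cosh(ωT) + (ẋ₀/ω)·sinh(ωT) ⇒ p·(1 − cosh) = x(T) − x₀·cosh − (ẋ₀/ω)·sinh
numerator   = -1.0272 − (-0.1245)·1.763734 − (-0.9472/3.2726)·1.452845 = -0.387113
denominator = 1 − 1.763734 = -0.763734
p = -0.387113 / -0.763734 = 0.5069

p = 0.5069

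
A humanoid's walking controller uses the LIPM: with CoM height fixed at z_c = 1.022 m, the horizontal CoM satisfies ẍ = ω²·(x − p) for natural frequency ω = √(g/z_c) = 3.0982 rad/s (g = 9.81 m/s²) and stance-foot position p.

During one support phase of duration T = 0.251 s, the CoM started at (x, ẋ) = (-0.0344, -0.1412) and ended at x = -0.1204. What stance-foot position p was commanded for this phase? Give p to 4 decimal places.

p = 0.1131

ωT = 3.0982·0.251 = 0.777648; cosh(ωT) = 1.317917, sinh(ωT) = 0.858431
x(T) = p + (x₀−p)·cosh(ωT) + (ẋ₀/ω)·sinh(ωT) ⇒ p·(1 − cosh) = x(T) − x₀·cosh − (ẋ₀/ω)·sinh
numerator   = -0.1204 − (-0.0344)·1.317917 − (-0.1412/3.0982)·0.858431 = -0.035941
denominator = 1 − 1.317917 = -0.317917
p = -0.035941 / -0.317917 = 0.1131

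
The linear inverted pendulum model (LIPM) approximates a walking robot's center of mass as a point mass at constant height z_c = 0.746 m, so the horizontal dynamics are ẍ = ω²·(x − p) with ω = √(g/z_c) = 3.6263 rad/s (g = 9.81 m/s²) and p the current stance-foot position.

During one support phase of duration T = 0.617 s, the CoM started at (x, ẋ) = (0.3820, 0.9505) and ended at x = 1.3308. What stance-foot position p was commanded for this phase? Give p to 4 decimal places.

ωT = 3.6263·0.617 = 2.237427; cosh(ωT) = 4.737964, sinh(ωT) = 4.631231
x(T) = p + (x₀−p)·cosh(ωT) + (ẋ₀/ω)·sinh(ωT) ⇒ p·(1 − cosh) = x(T) − x₀·cosh − (ẋ₀/ω)·sinh
numerator   = 1.3308 − (0.3820)·4.737964 − (0.9505/3.6263)·4.631231 = -1.693007
denominator = 1 − 4.737964 = -3.737964
p = -1.693007 / -3.737964 = 0.4529

p = 0.4529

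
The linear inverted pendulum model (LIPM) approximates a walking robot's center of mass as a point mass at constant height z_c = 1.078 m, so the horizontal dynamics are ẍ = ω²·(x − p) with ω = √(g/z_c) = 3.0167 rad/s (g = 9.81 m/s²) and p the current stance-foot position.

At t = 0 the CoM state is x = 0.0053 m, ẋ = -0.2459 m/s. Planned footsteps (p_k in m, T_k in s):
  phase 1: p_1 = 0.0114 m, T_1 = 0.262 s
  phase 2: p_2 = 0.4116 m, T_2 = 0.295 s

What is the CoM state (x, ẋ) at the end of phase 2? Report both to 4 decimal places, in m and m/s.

x = -0.3859, ẋ = -1.9524

phase 1: p=0.0114, T=0.262, ωT=0.790375, cosh=1.328949, sinh=0.875275; start (x,ẋ)=(0.005300, -0.245900) → end (x,ẋ)=(-0.068053, -0.342895)
phase 2: p=0.4116, T=0.295, ωT=0.889926, cosh=1.422818, sinh=1.012132; start (x,ẋ)=(-0.068053, -0.342895) → end (x,ẋ)=(-0.385903, -1.952401)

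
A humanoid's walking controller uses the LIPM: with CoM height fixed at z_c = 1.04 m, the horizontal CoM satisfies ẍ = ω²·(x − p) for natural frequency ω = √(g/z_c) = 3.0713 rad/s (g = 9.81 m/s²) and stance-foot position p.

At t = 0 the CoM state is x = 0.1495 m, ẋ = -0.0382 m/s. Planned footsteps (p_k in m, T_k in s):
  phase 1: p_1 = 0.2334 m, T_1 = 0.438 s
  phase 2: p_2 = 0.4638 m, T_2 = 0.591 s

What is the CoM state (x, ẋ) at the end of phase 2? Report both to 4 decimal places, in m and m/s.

phase 1: p=0.2334, T=0.438, ωT=1.345229, cosh=2.049774, sinh=1.789294; start (x,ẋ)=(0.149500, -0.038200) → end (x,ẋ)=(0.039169, -0.539370)
phase 2: p=0.4638, T=0.591, ωT=1.815138, cosh=3.152370, sinh=2.989555; start (x,ẋ)=(0.039169, -0.539370) → end (x,ẋ)=(-1.399808, -5.599178)

x = -1.3998, ẋ = -5.5992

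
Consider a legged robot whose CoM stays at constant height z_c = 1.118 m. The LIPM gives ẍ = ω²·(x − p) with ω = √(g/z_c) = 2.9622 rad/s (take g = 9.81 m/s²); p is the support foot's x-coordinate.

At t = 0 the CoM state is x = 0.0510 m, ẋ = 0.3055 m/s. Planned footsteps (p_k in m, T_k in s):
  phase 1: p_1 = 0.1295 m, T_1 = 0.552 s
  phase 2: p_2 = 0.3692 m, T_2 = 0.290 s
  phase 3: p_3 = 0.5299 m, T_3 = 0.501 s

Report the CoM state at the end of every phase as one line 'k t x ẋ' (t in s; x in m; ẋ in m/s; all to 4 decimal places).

1 0.5520 0.1750 0.2396
2 0.8420 0.1772 -0.2237
3 1.3430 -0.4460 -2.7047

phase 1: p=0.1295, T=0.552, ωT=1.635134, cosh=2.662537, sinh=2.467611; start (x,ẋ)=(0.051000, 0.305500) → end (x,ẋ)=(0.174982, 0.239605)
phase 2: p=0.3692, T=0.290, ωT=0.859038, cosh=1.392229, sinh=0.968660; start (x,ẋ)=(0.174982, 0.239605) → end (x,ẋ)=(0.177157, -0.223696)
phase 3: p=0.5299, T=0.501, ωT=1.484062, cosh=2.318771, sinh=2.092056; start (x,ẋ)=(0.177157, -0.223696) → end (x,ẋ)=(-0.446015, -2.704678)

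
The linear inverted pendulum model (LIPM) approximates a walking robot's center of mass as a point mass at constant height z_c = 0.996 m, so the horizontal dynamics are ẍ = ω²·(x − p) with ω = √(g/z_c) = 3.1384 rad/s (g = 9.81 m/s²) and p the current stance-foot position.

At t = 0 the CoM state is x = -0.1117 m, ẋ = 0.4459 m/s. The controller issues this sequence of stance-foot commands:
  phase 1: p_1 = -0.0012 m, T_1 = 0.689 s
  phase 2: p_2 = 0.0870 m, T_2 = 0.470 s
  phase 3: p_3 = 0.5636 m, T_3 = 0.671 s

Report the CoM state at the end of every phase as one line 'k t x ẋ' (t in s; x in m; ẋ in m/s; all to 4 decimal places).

1 0.6890 0.1215 0.4763
2 1.1590 0.4807 1.3198
3 1.8300 1.9197 4.4482

phase 1: p=-0.0012, T=0.689, ωT=2.162358, cosh=4.403329, sinh=4.288276; start (x,ẋ)=(-0.111700, 0.445900) → end (x,ẋ)=(0.121505, 0.476300)
phase 2: p=0.0870, T=0.470, ωT=1.475048, cosh=2.300007, sinh=2.071239; start (x,ẋ)=(0.121505, 0.476300) → end (x,ẋ)=(0.480704, 1.319788)
phase 3: p=0.5636, T=0.671, ωT=2.105866, cosh=4.167978, sinh=4.046238; start (x,ẋ)=(0.480704, 1.319788) → end (x,ẋ)=(1.919650, 4.448171)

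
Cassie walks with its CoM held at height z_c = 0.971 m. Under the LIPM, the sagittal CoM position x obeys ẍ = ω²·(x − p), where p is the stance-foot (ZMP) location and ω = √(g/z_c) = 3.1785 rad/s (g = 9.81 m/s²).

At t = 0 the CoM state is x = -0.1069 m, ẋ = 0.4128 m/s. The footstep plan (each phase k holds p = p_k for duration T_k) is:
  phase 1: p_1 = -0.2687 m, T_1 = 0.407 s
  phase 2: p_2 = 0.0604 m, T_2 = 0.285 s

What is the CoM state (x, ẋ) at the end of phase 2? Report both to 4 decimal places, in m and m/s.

x = 0.9041, ẋ = 3.0932

phase 1: p=-0.2687, T=0.407, ωT=1.293649, cosh=1.960168, sinh=1.685900; start (x,ẋ)=(-0.106900, 0.412800) → end (x,ẋ)=(0.267407, 1.676184)
phase 2: p=0.0604, T=0.285, ωT=0.905872, cosh=1.439139, sinh=1.034950; start (x,ẋ)=(0.267407, 1.676184) → end (x,ẋ)=(0.904094, 3.093233)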